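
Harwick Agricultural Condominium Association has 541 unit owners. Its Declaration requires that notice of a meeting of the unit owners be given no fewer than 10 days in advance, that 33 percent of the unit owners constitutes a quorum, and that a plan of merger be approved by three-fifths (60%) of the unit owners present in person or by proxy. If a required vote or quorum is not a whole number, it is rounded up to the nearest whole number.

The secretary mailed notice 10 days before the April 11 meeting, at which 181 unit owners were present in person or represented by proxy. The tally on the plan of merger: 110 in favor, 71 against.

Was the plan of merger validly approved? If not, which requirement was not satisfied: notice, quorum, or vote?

Valid — all requirements satisfied.

Notice: 10 days given; 10 required. Satisfied.
Quorum: 33% of 541 = 178.53, rounded up to 179; 181 present. Satisfied.
Vote: requires three-fifths of those present (181); 3/5 of 181 = 108.60, rounded up to 109, so 109 needed; 110 in favor. Satisfied.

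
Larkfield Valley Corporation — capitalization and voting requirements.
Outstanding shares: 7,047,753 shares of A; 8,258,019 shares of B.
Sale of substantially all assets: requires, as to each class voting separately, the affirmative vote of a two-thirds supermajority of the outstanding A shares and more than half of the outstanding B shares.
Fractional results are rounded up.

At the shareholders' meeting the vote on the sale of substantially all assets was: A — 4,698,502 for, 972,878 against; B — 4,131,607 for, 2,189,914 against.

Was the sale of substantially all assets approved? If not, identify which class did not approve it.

A: 2/3 of 7047753 = 4698502; 4,698,502 required, 4,698,502 in favor — approved.
B: a majority of 8258019 is 4129010; 4,129,010 required, 4,131,607 in favor — approved.

Approved — every class gave the required vote.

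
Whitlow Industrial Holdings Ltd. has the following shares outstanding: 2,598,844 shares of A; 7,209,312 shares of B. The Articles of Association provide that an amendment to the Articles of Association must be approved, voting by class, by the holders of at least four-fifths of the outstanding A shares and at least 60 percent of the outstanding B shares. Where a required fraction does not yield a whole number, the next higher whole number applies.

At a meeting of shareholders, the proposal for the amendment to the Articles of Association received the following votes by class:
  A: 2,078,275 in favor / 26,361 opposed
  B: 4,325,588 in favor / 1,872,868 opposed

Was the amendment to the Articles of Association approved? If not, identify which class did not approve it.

Not approved — the A shares did not give the required vote.

A: 4/5 of 2598844 = 2079075.20, rounded up to 2079076; 2,079,076 required, 2,078,275 in favor — not approved.
B: 3/5 of 7209312 = 4325587.20, rounded up to 4325588; 4,325,588 required, 4,325,588 in favor — approved.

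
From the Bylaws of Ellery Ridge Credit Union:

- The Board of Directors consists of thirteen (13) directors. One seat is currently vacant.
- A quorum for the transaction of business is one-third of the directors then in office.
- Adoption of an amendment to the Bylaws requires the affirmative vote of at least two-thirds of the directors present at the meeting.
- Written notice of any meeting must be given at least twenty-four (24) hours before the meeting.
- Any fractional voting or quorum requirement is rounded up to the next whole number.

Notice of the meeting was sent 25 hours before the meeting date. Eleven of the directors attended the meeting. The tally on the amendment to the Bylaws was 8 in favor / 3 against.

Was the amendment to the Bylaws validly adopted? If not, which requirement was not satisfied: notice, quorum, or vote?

Valid — all requirements satisfied.

Notice: 25 hours given; 24 required (25 ≥ 24). Satisfied.
Quorum: 11 present; quorum is 4. Satisfied.
Vote: the amendment to the Bylaws requires two-thirds of the directors present (11). 2/3 of 11 = 7.33, rounded up to 8, so 8 affirmative votes are needed; 8 voted in favor. Satisfied.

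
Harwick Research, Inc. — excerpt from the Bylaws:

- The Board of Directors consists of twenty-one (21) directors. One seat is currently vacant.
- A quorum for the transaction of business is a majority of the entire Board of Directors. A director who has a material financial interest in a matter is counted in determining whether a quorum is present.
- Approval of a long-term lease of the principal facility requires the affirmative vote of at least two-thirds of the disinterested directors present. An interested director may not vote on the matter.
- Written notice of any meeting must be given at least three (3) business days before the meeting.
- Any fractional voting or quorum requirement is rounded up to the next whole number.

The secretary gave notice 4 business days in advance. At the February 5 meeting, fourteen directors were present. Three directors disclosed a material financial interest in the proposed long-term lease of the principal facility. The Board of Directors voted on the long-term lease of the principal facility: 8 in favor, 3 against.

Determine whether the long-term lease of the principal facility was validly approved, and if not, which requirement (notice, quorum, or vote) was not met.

Notice: 4 business days given; 3 required (4 ≥ 3). Satisfied.
Quorum: 14 present (interested directors count toward quorum); quorum is 11. Satisfied.
Vote: the long-term lease of the principal facility requires two-thirds of the disinterested directors present (14 − 3 = 11). 2/3 of 11 = 7.33, rounded up to 8, so 8 affirmative votes are needed; 8 voted in favor. Satisfied.

Valid — all requirements satisfied.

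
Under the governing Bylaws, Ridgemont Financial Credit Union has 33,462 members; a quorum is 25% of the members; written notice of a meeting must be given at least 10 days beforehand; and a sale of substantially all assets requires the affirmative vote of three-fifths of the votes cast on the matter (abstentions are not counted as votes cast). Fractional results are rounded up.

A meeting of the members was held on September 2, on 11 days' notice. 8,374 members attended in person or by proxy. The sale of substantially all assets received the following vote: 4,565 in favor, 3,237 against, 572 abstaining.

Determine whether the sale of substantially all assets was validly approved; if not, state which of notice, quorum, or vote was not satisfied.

Notice: 11 days given; 10 required. Satisfied.
Quorum: 25% of 33,462 = 8,365.50, rounded up to 8,366; 8,374 present. Satisfied.
Vote: requires three-fifths of the votes cast (8,374 − 572 abstaining = 7,802); 3/5 of 7802 = 4681.20, rounded up to 4682, so 4,682 needed; 4,565 in favor. Not satisfied.

Invalid — vote requirement not satisfied.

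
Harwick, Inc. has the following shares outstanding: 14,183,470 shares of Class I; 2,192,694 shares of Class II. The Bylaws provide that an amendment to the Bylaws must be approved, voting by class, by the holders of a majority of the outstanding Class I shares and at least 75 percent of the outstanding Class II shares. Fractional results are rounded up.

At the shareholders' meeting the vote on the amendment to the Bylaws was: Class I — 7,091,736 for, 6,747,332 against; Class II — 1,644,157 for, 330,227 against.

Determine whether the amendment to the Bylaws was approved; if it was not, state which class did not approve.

Class I: a majority of 14183470 is 7091736; 7,091,736 required, 7,091,736 in favor — approved.
Class II: 3/4 of 2192694 = 1644520.50, rounded up to 1644521; 1,644,521 required, 1,644,157 in favor — not approved.

Not approved — the Class II shares did not give the required vote.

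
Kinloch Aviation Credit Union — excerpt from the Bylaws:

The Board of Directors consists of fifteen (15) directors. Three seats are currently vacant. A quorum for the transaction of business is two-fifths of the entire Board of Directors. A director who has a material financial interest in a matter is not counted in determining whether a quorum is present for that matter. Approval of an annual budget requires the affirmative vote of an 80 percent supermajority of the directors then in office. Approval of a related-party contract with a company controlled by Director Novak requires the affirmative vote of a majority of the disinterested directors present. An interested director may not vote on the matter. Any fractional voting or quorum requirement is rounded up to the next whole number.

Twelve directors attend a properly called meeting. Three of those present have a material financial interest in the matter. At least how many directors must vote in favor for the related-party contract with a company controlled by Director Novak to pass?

The related-party contract with a company controlled by Director Novak requires a majority of the disinterested directors present (12 − 3 = 9).
A majority of 9 is 5.

5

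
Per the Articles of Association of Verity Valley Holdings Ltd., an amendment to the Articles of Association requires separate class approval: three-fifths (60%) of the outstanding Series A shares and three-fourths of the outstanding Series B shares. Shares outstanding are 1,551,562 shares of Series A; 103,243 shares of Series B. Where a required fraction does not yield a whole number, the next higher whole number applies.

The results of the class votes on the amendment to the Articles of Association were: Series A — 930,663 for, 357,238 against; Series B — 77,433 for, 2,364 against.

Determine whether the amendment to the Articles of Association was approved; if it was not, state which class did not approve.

Not approved — the Series A shares did not give the required vote.

Series A: 3/5 of 1551562 = 930937.20, rounded up to 930938; 930,938 required, 930,663 in favor — not approved.
Series B: 3/4 of 103243 = 77432.25, rounded up to 77433; 77,433 required, 77,433 in favor — approved.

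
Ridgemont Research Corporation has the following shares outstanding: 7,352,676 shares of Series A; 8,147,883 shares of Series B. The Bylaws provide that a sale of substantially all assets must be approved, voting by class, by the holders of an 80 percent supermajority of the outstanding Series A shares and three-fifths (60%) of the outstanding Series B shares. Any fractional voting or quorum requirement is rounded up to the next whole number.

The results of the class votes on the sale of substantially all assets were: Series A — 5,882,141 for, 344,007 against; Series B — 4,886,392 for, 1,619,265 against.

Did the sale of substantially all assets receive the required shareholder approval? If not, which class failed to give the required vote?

Not approved — the Series B shares did not give the required vote.

Series A: 4/5 of 7352676 = 5882140.80, rounded up to 5882141; 5,882,141 required, 5,882,141 in favor — approved.
Series B: 3/5 of 8147883 = 4888729.80, rounded up to 4888730; 4,888,730 required, 4,886,392 in favor — not approved.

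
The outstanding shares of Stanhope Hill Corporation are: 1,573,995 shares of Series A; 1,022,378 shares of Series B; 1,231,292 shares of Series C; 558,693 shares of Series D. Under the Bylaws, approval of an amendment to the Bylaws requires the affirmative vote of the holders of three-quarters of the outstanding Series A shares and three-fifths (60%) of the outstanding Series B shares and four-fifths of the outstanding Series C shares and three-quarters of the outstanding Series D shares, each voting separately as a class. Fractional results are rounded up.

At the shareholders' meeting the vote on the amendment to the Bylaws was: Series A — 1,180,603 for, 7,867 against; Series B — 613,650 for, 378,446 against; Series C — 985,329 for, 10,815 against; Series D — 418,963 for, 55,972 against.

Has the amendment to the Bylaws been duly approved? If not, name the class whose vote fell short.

Not approved — the Series D shares did not give the required vote.

Series A: 3/4 of 1573995 = 1180496.25, rounded up to 1180497; 1,180,497 required, 1,180,603 in favor — approved.
Series B: 3/5 of 1022378 = 613426.80, rounded up to 613427; 613,427 required, 613,650 in favor — approved.
Series C: 4/5 of 1231292 = 985033.60, rounded up to 985034; 985,034 required, 985,329 in favor — approved.
Series D: 3/4 of 558693 = 419019.75, rounded up to 419020; 419,020 required, 418,963 in favor — not approved.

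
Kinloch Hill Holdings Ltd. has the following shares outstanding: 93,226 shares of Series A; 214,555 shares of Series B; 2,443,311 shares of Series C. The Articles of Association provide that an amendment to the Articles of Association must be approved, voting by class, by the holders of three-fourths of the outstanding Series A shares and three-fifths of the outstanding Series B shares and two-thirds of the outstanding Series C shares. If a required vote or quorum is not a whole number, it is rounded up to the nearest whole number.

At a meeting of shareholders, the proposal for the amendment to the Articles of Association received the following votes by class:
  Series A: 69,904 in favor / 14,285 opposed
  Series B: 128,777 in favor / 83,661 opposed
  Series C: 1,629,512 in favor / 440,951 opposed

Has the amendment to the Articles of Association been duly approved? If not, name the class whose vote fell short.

Series A: 3/4 of 93226 = 69919.50, rounded up to 69920; 69,920 required, 69,904 in favor — not approved.
Series B: 3/5 of 214555 = 128733; 128,733 required, 128,777 in favor — approved.
Series C: 2/3 of 2443311 = 1628874; 1,628,874 required, 1,629,512 in favor — approved.

Not approved — the Series A shares did not give the required vote.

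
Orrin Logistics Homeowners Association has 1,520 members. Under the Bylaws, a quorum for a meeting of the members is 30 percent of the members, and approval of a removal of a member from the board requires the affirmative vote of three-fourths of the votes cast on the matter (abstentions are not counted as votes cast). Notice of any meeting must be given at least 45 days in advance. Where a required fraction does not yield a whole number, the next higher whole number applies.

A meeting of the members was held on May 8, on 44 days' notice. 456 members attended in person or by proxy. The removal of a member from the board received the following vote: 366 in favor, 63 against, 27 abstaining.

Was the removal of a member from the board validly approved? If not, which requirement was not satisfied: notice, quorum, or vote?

Notice: 44 days given; 45 required. Not satisfied.
Quorum: 30% of 1,520 = 456; 456 present. Satisfied.
Vote: requires three-fourths of the votes cast (456 − 27 abstaining = 429); 3/4 of 429 = 321.75, rounded up to 322, so 322 needed; 366 in favor. Satisfied.

Invalid — notice requirement not satisfied.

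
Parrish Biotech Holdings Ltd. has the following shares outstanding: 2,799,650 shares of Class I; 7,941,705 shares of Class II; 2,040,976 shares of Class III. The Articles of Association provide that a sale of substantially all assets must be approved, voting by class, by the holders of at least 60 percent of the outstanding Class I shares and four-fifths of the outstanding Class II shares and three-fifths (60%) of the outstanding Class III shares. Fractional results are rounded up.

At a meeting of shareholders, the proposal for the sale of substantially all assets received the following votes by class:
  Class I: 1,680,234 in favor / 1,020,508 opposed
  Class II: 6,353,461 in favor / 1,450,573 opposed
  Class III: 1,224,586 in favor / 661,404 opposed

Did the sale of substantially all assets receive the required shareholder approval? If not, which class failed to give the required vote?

Class I: 3/5 of 2799650 = 1679790; 1,679,790 required, 1,680,234 in favor — approved.
Class II: 4/5 of 7941705 = 6353364; 6,353,364 required, 6,353,461 in favor — approved.
Class III: 3/5 of 2040976 = 1224585.60, rounded up to 1224586; 1,224,586 required, 1,224,586 in favor — approved.

Approved — every class gave the required vote.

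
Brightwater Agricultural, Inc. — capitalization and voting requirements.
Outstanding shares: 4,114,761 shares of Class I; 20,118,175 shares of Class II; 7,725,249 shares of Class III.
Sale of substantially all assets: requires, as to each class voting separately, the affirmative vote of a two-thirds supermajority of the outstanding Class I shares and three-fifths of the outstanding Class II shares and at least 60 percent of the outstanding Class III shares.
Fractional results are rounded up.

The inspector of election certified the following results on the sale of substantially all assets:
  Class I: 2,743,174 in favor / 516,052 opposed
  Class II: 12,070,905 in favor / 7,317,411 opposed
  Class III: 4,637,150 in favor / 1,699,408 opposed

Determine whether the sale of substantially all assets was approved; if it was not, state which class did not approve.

Approved — every class gave the required vote.

Class I: 2/3 of 4114761 = 2743174; 2,743,174 required, 2,743,174 in favor — approved.
Class II: 3/5 of 20118175 = 12070905; 12,070,905 required, 12,070,905 in favor — approved.
Class III: 3/5 of 7725249 = 4635149.40, rounded up to 4635150; 4,635,150 required, 4,637,150 in favor — approved.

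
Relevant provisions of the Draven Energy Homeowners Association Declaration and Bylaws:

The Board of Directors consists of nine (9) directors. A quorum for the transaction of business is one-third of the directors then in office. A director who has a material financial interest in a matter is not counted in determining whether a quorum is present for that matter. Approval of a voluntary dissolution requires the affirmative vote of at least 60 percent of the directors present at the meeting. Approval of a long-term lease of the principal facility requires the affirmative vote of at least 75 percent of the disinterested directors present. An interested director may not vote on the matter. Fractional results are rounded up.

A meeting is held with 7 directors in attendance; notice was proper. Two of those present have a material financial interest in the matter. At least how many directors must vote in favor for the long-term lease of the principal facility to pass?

4

The long-term lease of the principal facility requires three-fourths of the disinterested directors present (7 − 2 = 5).
3/4 of 5 = 3.75, rounded up to 4.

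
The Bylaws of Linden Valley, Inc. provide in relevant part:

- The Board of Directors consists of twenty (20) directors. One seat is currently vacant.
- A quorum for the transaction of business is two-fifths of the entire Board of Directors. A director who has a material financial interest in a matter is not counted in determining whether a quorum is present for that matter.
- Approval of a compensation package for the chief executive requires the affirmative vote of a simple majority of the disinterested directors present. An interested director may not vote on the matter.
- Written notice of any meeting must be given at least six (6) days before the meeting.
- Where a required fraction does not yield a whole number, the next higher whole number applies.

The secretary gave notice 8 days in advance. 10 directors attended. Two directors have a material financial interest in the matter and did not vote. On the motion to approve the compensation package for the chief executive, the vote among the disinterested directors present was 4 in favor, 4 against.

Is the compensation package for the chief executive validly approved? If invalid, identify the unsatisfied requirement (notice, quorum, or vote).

Notice: 8 days given; 6 required (8 ≥ 6). Satisfied.
Quorum: 10 present, but the 2 interested directors do not count, leaving 8. Quorum is 8. Satisfied.
Vote: the compensation package for the chief executive requires a majority of the disinterested directors present (10 − 2 = 8). A majority of 8 is 5, so 5 affirmative votes are needed; 4 voted in favor. Not satisfied.

Invalid — vote requirement not satisfied.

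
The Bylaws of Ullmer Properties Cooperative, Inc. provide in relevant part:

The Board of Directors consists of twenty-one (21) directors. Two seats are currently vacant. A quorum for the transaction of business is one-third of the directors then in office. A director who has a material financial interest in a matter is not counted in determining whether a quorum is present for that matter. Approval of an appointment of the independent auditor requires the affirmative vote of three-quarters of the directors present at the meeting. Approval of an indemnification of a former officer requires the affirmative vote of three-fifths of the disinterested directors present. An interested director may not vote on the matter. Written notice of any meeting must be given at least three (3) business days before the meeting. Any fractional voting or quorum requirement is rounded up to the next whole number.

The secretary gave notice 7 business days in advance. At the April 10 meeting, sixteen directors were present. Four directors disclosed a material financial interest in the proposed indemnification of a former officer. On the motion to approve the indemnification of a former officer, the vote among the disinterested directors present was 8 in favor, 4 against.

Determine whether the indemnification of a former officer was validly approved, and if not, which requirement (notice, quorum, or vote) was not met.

Notice: 7 business days given; 3 required (7 ≥ 3). Satisfied.
Quorum: 16 present, but the 4 interested directors do not count, leaving 12. Quorum is 7. Satisfied.
Vote: the indemnification of a former officer requires three-fifths of the disinterested directors present (16 − 4 = 12). 3/5 of 12 = 7.20, rounded up to 8, so 8 affirmative votes are needed; 8 voted in favor. Satisfied.

Valid — all requirements satisfied.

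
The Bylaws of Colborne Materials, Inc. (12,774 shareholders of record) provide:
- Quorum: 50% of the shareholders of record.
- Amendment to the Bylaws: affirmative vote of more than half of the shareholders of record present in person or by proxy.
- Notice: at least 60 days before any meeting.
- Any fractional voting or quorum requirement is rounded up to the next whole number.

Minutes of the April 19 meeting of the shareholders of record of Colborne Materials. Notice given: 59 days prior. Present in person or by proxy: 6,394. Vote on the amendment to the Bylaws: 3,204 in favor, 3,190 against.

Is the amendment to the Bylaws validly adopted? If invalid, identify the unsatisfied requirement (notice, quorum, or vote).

Invalid — notice requirement not satisfied.

Notice: 59 days given; 60 required. Not satisfied.
Quorum: 50% of 12,774 = 6,387; 6,394 present. Satisfied.
Vote: requires a majority of those present (6,394); a majority of 6394 is 3198, so 3,198 needed; 3,204 in favor. Satisfied.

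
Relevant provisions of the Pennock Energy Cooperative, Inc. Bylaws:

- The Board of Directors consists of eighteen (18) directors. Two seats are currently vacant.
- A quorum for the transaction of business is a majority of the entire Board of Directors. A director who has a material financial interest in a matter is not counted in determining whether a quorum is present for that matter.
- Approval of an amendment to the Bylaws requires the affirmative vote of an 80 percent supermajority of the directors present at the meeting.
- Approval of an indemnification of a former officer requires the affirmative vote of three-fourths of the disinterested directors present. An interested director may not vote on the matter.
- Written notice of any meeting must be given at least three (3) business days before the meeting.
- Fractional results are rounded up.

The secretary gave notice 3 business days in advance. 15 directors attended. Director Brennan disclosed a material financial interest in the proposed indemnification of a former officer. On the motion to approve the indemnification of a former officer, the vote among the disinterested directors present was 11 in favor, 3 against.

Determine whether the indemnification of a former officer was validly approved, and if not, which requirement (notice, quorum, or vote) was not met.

Valid — all requirements satisfied.

Notice: 3 business days given; 3 required (3 ≥ 3). Satisfied.
Quorum: 15 present, but the 1 interested director does not count, leaving 14. Quorum is 10. Satisfied.
Vote: the indemnification of a former officer requires three-fourths of the disinterested directors present (15 − 1 = 14). 3/4 of 14 = 10.50, rounded up to 11, so 11 affirmative votes are needed; 11 voted in favor. Satisfied.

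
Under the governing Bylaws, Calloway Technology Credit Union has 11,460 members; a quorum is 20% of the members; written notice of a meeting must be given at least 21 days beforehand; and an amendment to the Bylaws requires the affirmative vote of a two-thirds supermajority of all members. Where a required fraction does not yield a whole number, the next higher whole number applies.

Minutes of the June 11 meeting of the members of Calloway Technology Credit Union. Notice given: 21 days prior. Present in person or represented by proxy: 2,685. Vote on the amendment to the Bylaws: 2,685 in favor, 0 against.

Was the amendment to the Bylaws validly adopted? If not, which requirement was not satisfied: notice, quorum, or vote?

Invalid — vote requirement not satisfied.

Notice: 21 days given; 21 required. Satisfied.
Quorum: 20% of 11,460 = 2,292; 2,685 present. Satisfied.
Vote: requires two-thirds of all members (11,460); 2/3 of 11460 = 7640, so 7,640 needed; 2,685 in favor. Not satisfied.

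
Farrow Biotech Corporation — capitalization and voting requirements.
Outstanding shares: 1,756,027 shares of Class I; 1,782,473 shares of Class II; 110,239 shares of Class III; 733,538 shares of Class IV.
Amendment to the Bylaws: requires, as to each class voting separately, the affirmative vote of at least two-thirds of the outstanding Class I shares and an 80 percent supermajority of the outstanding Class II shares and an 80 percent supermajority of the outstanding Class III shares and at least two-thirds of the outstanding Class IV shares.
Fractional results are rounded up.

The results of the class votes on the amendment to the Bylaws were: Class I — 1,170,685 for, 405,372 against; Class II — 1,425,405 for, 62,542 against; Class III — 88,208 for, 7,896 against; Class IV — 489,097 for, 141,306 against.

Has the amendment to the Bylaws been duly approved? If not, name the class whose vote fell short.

Class I: 2/3 of 1756027 = 1170684.67, rounded up to 1170685; 1,170,685 required, 1,170,685 in favor — approved.
Class II: 4/5 of 1782473 = 1425978.40, rounded up to 1425979; 1,425,979 required, 1,425,405 in favor — not approved.
Class III: 4/5 of 110239 = 88191.20, rounded up to 88192; 88,192 required, 88,208 in favor — approved.
Class IV: 2/3 of 733538 = 489025.33, rounded up to 489026; 489,026 required, 489,097 in favor — approved.

Not approved — the Class II shares did not give the required vote.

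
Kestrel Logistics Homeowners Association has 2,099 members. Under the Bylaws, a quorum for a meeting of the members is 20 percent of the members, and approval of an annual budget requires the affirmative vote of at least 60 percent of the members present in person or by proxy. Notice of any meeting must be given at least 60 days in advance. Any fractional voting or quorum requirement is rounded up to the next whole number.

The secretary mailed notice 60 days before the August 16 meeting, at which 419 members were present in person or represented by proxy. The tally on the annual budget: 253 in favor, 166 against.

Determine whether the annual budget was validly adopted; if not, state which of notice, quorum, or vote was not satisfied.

Invalid — quorum requirement not satisfied.

Notice: 60 days given; 60 required. Satisfied.
Quorum: 20% of 2,099 = 419.80, rounded up to 420; 419 present. Not satisfied.
Vote: requires three-fifths of those present (419); 3/5 of 419 = 251.40, rounded up to 252, so 252 needed; 253 in favor. Satisfied.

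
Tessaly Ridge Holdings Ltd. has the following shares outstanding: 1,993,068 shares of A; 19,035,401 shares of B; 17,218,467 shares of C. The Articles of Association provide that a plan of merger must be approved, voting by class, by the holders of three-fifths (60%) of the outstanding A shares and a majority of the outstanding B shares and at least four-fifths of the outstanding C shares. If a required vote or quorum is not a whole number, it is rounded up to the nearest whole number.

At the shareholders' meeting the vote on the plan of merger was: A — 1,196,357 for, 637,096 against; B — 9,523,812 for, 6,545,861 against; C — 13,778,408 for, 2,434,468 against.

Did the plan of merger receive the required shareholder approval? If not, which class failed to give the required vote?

A: 3/5 of 1993068 = 1195840.80, rounded up to 1195841; 1,195,841 required, 1,196,357 in favor — approved.
B: a majority of 19035401 is 9517701; 9,517,701 required, 9,523,812 in favor — approved.
C: 4/5 of 17218467 = 13774773.60, rounded up to 13774774; 13,774,774 required, 13,778,408 in favor — approved.

Approved — every class gave the required vote.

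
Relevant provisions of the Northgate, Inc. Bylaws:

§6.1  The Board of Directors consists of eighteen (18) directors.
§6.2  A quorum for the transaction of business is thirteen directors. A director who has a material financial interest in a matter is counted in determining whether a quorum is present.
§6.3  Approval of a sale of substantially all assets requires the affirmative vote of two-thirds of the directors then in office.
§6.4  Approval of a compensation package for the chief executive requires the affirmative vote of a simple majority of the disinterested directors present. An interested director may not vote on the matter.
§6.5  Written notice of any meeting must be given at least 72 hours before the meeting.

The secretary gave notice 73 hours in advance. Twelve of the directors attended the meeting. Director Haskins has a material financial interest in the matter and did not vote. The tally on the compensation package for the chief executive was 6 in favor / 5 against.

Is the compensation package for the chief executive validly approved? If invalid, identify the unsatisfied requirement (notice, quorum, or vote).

Notice: 73 hours given; 72 required (73 ≥ 72). Satisfied.
Quorum: 12 present (interested directors count toward quorum); quorum is 13. Not satisfied.
Vote: the compensation package for the chief executive requires a majority of the disinterested directors present (12 − 1 = 11). A majority of 11 is 6, so 6 affirmative votes are needed; 6 voted in favor. Satisfied. (Moot — without a quorum no business can be validly transacted.)

Invalid — quorum requirement not satisfied.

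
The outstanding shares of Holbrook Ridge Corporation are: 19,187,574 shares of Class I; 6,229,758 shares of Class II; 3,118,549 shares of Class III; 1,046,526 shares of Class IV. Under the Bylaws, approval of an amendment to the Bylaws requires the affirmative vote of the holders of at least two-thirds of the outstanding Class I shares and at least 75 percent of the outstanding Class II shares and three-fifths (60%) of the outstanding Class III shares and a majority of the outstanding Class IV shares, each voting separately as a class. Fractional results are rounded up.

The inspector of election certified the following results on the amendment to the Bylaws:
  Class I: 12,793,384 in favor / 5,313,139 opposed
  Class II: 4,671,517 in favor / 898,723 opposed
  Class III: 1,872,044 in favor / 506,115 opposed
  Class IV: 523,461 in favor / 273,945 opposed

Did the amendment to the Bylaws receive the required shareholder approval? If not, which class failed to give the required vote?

Not approved — the Class II shares did not give the required vote.

Class I: 2/3 of 19187574 = 12791716; 12,791,716 required, 12,793,384 in favor — approved.
Class II: 3/4 of 6229758 = 4672318.50, rounded up to 4672319; 4,672,319 required, 4,671,517 in favor — not approved.
Class III: 3/5 of 3118549 = 1871129.40, rounded up to 1871130; 1,871,130 required, 1,872,044 in favor — approved.
Class IV: a majority of 1046526 is 523264; 523,264 required, 523,461 in favor — approved.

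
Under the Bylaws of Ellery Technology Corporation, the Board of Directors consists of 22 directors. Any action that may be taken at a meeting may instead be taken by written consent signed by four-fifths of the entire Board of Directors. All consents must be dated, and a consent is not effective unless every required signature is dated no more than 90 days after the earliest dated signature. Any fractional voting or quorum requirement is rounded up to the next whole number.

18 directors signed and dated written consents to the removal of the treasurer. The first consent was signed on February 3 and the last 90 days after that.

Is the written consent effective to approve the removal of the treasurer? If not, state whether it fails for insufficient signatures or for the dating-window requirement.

Effective — both the signature and dating-window requirements are satisfied.

Signatures required: four-fifths of 22 — 4/5 of 22 = 17.60, rounded up to 18, so 18 needed; 18 signed. Sufficient.
Dating window: the latest signature is 90 days after the earliest; the limit is 90 days. Within the window.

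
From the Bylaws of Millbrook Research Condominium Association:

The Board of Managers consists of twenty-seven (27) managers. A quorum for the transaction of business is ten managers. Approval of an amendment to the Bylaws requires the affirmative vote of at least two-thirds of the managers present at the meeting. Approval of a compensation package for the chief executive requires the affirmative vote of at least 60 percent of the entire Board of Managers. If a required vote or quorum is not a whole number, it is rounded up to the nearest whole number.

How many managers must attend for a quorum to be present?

10

The quorum is fixed at 10.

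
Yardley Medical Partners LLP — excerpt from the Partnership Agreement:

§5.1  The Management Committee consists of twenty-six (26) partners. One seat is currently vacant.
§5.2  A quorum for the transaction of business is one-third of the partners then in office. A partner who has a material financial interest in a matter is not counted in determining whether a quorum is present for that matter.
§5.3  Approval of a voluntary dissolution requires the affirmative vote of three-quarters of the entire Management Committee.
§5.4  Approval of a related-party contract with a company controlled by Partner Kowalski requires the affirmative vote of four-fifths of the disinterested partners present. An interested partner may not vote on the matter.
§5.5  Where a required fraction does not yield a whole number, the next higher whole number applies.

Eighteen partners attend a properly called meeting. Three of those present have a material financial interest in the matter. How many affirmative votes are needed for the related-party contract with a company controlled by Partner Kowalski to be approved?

The related-party contract with a company controlled by Partner Kowalski requires four-fifths of the disinterested partners present (18 − 3 = 15).
4/5 of 15 = 12.

12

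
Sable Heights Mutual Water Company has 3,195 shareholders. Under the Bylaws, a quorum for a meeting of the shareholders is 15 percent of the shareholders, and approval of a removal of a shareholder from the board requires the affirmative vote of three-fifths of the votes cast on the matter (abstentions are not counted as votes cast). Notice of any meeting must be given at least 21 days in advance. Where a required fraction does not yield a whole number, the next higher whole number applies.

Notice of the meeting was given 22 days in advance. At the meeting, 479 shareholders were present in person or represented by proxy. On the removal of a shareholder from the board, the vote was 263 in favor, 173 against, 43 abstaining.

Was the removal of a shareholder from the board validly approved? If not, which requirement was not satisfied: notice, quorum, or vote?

Notice: 22 days given; 21 required. Satisfied.
Quorum: 15% of 3,195 = 479.25, rounded up to 480; 479 present. Not satisfied.
Vote: requires three-fifths of the votes cast (479 − 43 abstaining = 436); 3/5 of 436 = 261.60, rounded up to 262, so 262 needed; 263 in favor. Satisfied.

Invalid — quorum requirement not satisfied.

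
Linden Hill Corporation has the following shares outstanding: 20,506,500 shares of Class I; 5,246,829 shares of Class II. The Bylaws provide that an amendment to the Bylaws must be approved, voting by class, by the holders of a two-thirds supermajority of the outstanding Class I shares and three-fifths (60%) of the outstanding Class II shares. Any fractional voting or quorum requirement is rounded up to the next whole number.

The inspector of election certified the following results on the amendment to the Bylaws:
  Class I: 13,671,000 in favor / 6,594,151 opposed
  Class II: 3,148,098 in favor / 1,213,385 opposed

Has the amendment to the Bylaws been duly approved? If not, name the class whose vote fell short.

Approved — every class gave the required vote.

Class I: 2/3 of 20506500 = 13671000; 13,671,000 required, 13,671,000 in favor — approved.
Class II: 3/5 of 5246829 = 3148097.40, rounded up to 3148098; 3,148,098 required, 3,148,098 in favor — approved.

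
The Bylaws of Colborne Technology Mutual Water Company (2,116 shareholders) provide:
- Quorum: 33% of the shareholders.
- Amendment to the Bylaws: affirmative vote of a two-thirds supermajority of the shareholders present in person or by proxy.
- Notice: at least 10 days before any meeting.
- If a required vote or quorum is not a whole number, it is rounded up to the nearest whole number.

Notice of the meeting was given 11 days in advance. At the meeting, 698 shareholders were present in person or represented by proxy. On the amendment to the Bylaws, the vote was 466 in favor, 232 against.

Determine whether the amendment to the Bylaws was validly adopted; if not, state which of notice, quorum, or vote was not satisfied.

Invalid — quorum requirement not satisfied.

Notice: 11 days given; 10 required. Satisfied.
Quorum: 33% of 2,116 = 698.28, rounded up to 699; 698 present. Not satisfied.
Vote: requires two-thirds of those present (698); 2/3 of 698 = 465.33, rounded up to 466, so 466 needed; 466 in favor. Satisfied.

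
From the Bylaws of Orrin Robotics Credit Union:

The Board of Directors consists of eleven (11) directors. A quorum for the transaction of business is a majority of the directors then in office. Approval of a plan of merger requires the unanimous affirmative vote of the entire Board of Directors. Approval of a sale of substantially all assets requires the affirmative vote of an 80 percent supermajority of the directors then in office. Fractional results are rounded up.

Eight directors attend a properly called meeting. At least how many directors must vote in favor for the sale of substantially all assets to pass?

The sale of substantially all assets requires four-fifths of the directors then in office (11).
4/5 of 11 = 8.80, rounded up to 9.
(Only 8 can vote, so the sale of substantially all assets cannot pass at this meeting, but the required vote is still 9.)

9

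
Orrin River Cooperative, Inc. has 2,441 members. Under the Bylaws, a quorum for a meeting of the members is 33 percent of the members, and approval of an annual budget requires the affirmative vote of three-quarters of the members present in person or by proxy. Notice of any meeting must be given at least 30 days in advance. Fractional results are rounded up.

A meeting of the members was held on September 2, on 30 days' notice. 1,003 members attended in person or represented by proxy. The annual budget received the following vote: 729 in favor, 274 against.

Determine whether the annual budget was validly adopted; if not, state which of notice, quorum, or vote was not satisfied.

Invalid — vote requirement not satisfied.

Notice: 30 days given; 30 required. Satisfied.
Quorum: 33% of 2,441 = 805.53, rounded up to 806; 1,003 present. Satisfied.
Vote: requires three-fourths of those present (1,003); 3/4 of 1003 = 752.25, rounded up to 753, so 753 needed; 729 in favor. Not satisfied.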